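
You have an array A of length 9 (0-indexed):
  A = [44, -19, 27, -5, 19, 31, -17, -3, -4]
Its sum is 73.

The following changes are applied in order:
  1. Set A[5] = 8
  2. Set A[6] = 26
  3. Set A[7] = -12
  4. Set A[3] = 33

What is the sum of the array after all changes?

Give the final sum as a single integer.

Answer: 122

Derivation:
Initial sum: 73
Change 1: A[5] 31 -> 8, delta = -23, sum = 50
Change 2: A[6] -17 -> 26, delta = 43, sum = 93
Change 3: A[7] -3 -> -12, delta = -9, sum = 84
Change 4: A[3] -5 -> 33, delta = 38, sum = 122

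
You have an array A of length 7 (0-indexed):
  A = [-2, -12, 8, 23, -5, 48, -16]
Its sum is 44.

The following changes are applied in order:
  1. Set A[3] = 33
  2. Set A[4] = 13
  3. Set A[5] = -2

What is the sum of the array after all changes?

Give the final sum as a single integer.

Initial sum: 44
Change 1: A[3] 23 -> 33, delta = 10, sum = 54
Change 2: A[4] -5 -> 13, delta = 18, sum = 72
Change 3: A[5] 48 -> -2, delta = -50, sum = 22

Answer: 22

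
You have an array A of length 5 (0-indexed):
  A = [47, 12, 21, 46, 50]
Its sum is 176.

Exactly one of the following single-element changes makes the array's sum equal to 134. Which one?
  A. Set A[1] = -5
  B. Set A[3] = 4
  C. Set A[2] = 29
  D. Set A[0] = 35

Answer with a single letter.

Answer: B

Derivation:
Option A: A[1] 12->-5, delta=-17, new_sum=176+(-17)=159
Option B: A[3] 46->4, delta=-42, new_sum=176+(-42)=134 <-- matches target
Option C: A[2] 21->29, delta=8, new_sum=176+(8)=184
Option D: A[0] 47->35, delta=-12, new_sum=176+(-12)=164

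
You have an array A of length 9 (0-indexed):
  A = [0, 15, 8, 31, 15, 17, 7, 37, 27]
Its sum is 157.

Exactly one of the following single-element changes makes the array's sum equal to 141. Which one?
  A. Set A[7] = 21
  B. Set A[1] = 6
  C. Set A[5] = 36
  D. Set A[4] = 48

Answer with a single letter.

Option A: A[7] 37->21, delta=-16, new_sum=157+(-16)=141 <-- matches target
Option B: A[1] 15->6, delta=-9, new_sum=157+(-9)=148
Option C: A[5] 17->36, delta=19, new_sum=157+(19)=176
Option D: A[4] 15->48, delta=33, new_sum=157+(33)=190

Answer: A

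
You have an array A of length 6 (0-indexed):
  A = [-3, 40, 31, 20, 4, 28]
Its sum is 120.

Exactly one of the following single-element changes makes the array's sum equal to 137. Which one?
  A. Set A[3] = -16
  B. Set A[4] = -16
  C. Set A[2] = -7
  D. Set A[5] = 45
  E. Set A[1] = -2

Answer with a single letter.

Answer: D

Derivation:
Option A: A[3] 20->-16, delta=-36, new_sum=120+(-36)=84
Option B: A[4] 4->-16, delta=-20, new_sum=120+(-20)=100
Option C: A[2] 31->-7, delta=-38, new_sum=120+(-38)=82
Option D: A[5] 28->45, delta=17, new_sum=120+(17)=137 <-- matches target
Option E: A[1] 40->-2, delta=-42, new_sum=120+(-42)=78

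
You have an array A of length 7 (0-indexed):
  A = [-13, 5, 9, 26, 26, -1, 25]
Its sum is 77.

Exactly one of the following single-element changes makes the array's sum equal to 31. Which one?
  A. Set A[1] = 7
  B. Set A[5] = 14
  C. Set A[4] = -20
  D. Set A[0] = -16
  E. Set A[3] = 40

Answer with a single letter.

Answer: C

Derivation:
Option A: A[1] 5->7, delta=2, new_sum=77+(2)=79
Option B: A[5] -1->14, delta=15, new_sum=77+(15)=92
Option C: A[4] 26->-20, delta=-46, new_sum=77+(-46)=31 <-- matches target
Option D: A[0] -13->-16, delta=-3, new_sum=77+(-3)=74
Option E: A[3] 26->40, delta=14, new_sum=77+(14)=91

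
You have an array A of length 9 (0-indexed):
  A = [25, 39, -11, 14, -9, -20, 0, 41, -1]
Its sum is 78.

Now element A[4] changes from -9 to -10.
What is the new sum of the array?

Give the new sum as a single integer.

Answer: 77

Derivation:
Old value at index 4: -9
New value at index 4: -10
Delta = -10 - -9 = -1
New sum = old_sum + delta = 78 + (-1) = 77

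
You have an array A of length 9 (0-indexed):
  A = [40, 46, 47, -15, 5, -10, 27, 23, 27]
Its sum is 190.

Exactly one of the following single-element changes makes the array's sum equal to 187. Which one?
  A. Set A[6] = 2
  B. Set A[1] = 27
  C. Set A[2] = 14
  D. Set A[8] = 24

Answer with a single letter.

Option A: A[6] 27->2, delta=-25, new_sum=190+(-25)=165
Option B: A[1] 46->27, delta=-19, new_sum=190+(-19)=171
Option C: A[2] 47->14, delta=-33, new_sum=190+(-33)=157
Option D: A[8] 27->24, delta=-3, new_sum=190+(-3)=187 <-- matches target

Answer: D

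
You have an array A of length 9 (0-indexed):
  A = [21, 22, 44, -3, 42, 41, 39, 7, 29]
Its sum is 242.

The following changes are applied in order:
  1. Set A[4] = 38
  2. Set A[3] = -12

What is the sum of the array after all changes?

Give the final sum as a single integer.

Initial sum: 242
Change 1: A[4] 42 -> 38, delta = -4, sum = 238
Change 2: A[3] -3 -> -12, delta = -9, sum = 229

Answer: 229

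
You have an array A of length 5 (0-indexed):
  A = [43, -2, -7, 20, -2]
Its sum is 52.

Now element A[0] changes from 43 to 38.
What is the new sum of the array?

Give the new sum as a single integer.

Answer: 47

Derivation:
Old value at index 0: 43
New value at index 0: 38
Delta = 38 - 43 = -5
New sum = old_sum + delta = 52 + (-5) = 47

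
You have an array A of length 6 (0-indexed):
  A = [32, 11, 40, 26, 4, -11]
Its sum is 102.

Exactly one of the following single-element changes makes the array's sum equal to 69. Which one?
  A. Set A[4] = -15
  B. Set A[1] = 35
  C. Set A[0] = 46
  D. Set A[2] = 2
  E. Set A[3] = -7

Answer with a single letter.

Option A: A[4] 4->-15, delta=-19, new_sum=102+(-19)=83
Option B: A[1] 11->35, delta=24, new_sum=102+(24)=126
Option C: A[0] 32->46, delta=14, new_sum=102+(14)=116
Option D: A[2] 40->2, delta=-38, new_sum=102+(-38)=64
Option E: A[3] 26->-7, delta=-33, new_sum=102+(-33)=69 <-- matches target

Answer: E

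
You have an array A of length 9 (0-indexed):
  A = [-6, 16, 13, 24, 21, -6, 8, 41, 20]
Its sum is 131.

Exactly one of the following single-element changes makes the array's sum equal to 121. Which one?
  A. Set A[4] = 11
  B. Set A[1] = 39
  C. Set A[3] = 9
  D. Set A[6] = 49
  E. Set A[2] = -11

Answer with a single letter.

Answer: A

Derivation:
Option A: A[4] 21->11, delta=-10, new_sum=131+(-10)=121 <-- matches target
Option B: A[1] 16->39, delta=23, new_sum=131+(23)=154
Option C: A[3] 24->9, delta=-15, new_sum=131+(-15)=116
Option D: A[6] 8->49, delta=41, new_sum=131+(41)=172
Option E: A[2] 13->-11, delta=-24, new_sum=131+(-24)=107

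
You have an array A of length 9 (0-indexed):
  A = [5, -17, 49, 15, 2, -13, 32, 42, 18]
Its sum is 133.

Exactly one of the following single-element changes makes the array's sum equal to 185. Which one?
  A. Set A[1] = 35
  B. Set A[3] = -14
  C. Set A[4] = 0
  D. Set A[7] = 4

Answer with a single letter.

Answer: A

Derivation:
Option A: A[1] -17->35, delta=52, new_sum=133+(52)=185 <-- matches target
Option B: A[3] 15->-14, delta=-29, new_sum=133+(-29)=104
Option C: A[4] 2->0, delta=-2, new_sum=133+(-2)=131
Option D: A[7] 42->4, delta=-38, new_sum=133+(-38)=95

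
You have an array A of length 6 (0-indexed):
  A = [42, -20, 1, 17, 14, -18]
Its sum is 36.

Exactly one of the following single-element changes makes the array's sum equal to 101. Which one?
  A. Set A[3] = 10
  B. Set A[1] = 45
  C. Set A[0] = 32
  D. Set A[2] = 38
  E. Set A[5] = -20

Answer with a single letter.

Option A: A[3] 17->10, delta=-7, new_sum=36+(-7)=29
Option B: A[1] -20->45, delta=65, new_sum=36+(65)=101 <-- matches target
Option C: A[0] 42->32, delta=-10, new_sum=36+(-10)=26
Option D: A[2] 1->38, delta=37, new_sum=36+(37)=73
Option E: A[5] -18->-20, delta=-2, new_sum=36+(-2)=34

Answer: B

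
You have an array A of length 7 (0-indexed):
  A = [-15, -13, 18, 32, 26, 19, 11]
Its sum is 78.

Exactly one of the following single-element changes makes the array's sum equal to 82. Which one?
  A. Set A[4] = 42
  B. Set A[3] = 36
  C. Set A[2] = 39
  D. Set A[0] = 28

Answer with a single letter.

Option A: A[4] 26->42, delta=16, new_sum=78+(16)=94
Option B: A[3] 32->36, delta=4, new_sum=78+(4)=82 <-- matches target
Option C: A[2] 18->39, delta=21, new_sum=78+(21)=99
Option D: A[0] -15->28, delta=43, new_sum=78+(43)=121

Answer: B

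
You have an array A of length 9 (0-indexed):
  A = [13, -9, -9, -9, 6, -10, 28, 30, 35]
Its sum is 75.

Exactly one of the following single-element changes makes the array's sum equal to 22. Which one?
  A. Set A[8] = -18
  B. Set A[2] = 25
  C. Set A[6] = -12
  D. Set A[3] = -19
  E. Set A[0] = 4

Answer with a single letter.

Option A: A[8] 35->-18, delta=-53, new_sum=75+(-53)=22 <-- matches target
Option B: A[2] -9->25, delta=34, new_sum=75+(34)=109
Option C: A[6] 28->-12, delta=-40, new_sum=75+(-40)=35
Option D: A[3] -9->-19, delta=-10, new_sum=75+(-10)=65
Option E: A[0] 13->4, delta=-9, new_sum=75+(-9)=66

Answer: A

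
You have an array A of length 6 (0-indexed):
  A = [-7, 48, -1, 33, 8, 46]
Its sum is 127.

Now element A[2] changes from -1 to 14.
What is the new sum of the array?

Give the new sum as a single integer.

Answer: 142

Derivation:
Old value at index 2: -1
New value at index 2: 14
Delta = 14 - -1 = 15
New sum = old_sum + delta = 127 + (15) = 142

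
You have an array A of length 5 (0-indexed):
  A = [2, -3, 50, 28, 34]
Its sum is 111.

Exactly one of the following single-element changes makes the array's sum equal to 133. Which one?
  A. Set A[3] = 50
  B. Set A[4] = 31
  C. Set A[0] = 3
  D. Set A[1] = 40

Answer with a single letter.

Answer: A

Derivation:
Option A: A[3] 28->50, delta=22, new_sum=111+(22)=133 <-- matches target
Option B: A[4] 34->31, delta=-3, new_sum=111+(-3)=108
Option C: A[0] 2->3, delta=1, new_sum=111+(1)=112
Option D: A[1] -3->40, delta=43, new_sum=111+(43)=154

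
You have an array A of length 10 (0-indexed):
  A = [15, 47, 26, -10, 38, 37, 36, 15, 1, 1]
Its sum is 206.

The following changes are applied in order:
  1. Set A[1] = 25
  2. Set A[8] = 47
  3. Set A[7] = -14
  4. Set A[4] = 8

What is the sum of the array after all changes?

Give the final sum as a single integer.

Initial sum: 206
Change 1: A[1] 47 -> 25, delta = -22, sum = 184
Change 2: A[8] 1 -> 47, delta = 46, sum = 230
Change 3: A[7] 15 -> -14, delta = -29, sum = 201
Change 4: A[4] 38 -> 8, delta = -30, sum = 171

Answer: 171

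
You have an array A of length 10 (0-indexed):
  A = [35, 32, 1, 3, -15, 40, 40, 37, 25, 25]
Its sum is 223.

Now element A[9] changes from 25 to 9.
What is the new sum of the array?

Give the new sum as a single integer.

Answer: 207

Derivation:
Old value at index 9: 25
New value at index 9: 9
Delta = 9 - 25 = -16
New sum = old_sum + delta = 223 + (-16) = 207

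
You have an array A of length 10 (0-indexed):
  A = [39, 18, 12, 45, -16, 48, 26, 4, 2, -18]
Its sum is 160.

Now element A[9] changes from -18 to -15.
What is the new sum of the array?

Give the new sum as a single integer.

Answer: 163

Derivation:
Old value at index 9: -18
New value at index 9: -15
Delta = -15 - -18 = 3
New sum = old_sum + delta = 160 + (3) = 163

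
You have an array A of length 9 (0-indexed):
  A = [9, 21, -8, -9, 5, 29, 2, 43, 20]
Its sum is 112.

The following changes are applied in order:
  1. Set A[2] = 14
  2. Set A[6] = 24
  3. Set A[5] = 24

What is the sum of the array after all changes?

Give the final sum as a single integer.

Initial sum: 112
Change 1: A[2] -8 -> 14, delta = 22, sum = 134
Change 2: A[6] 2 -> 24, delta = 22, sum = 156
Change 3: A[5] 29 -> 24, delta = -5, sum = 151

Answer: 151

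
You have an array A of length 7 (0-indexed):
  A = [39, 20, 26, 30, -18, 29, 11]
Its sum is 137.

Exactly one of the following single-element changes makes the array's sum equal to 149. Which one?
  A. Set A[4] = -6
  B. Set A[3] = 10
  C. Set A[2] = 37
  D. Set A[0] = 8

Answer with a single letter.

Option A: A[4] -18->-6, delta=12, new_sum=137+(12)=149 <-- matches target
Option B: A[3] 30->10, delta=-20, new_sum=137+(-20)=117
Option C: A[2] 26->37, delta=11, new_sum=137+(11)=148
Option D: A[0] 39->8, delta=-31, new_sum=137+(-31)=106

Answer: A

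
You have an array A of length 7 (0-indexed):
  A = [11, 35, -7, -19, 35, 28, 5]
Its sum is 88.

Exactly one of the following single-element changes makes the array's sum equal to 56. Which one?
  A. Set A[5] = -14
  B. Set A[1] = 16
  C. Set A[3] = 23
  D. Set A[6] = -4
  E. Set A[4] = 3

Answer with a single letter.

Answer: E

Derivation:
Option A: A[5] 28->-14, delta=-42, new_sum=88+(-42)=46
Option B: A[1] 35->16, delta=-19, new_sum=88+(-19)=69
Option C: A[3] -19->23, delta=42, new_sum=88+(42)=130
Option D: A[6] 5->-4, delta=-9, new_sum=88+(-9)=79
Option E: A[4] 35->3, delta=-32, new_sum=88+(-32)=56 <-- matches target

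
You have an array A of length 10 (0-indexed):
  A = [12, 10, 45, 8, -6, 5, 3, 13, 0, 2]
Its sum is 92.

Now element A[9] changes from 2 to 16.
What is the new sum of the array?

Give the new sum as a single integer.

Answer: 106

Derivation:
Old value at index 9: 2
New value at index 9: 16
Delta = 16 - 2 = 14
New sum = old_sum + delta = 92 + (14) = 106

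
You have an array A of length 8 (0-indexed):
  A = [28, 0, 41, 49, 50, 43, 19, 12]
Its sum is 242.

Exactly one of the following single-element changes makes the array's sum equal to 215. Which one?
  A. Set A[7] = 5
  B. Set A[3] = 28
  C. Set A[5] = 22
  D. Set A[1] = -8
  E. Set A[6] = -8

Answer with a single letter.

Answer: E

Derivation:
Option A: A[7] 12->5, delta=-7, new_sum=242+(-7)=235
Option B: A[3] 49->28, delta=-21, new_sum=242+(-21)=221
Option C: A[5] 43->22, delta=-21, new_sum=242+(-21)=221
Option D: A[1] 0->-8, delta=-8, new_sum=242+(-8)=234
Option E: A[6] 19->-8, delta=-27, new_sum=242+(-27)=215 <-- matches target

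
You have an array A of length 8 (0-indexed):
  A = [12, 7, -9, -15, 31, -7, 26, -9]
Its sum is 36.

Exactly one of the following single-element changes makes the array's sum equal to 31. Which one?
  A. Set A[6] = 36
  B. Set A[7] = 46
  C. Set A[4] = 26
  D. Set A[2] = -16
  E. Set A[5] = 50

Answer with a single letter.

Option A: A[6] 26->36, delta=10, new_sum=36+(10)=46
Option B: A[7] -9->46, delta=55, new_sum=36+(55)=91
Option C: A[4] 31->26, delta=-5, new_sum=36+(-5)=31 <-- matches target
Option D: A[2] -9->-16, delta=-7, new_sum=36+(-7)=29
Option E: A[5] -7->50, delta=57, new_sum=36+(57)=93

Answer: C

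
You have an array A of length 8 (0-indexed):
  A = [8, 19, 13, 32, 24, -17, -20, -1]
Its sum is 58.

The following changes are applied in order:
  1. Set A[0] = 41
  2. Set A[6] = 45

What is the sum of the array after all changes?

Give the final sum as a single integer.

Initial sum: 58
Change 1: A[0] 8 -> 41, delta = 33, sum = 91
Change 2: A[6] -20 -> 45, delta = 65, sum = 156

Answer: 156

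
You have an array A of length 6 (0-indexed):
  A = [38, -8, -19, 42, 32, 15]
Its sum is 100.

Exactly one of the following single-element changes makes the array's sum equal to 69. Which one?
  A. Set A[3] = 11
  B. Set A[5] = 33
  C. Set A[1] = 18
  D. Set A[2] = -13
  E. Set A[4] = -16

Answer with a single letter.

Option A: A[3] 42->11, delta=-31, new_sum=100+(-31)=69 <-- matches target
Option B: A[5] 15->33, delta=18, new_sum=100+(18)=118
Option C: A[1] -8->18, delta=26, new_sum=100+(26)=126
Option D: A[2] -19->-13, delta=6, new_sum=100+(6)=106
Option E: A[4] 32->-16, delta=-48, new_sum=100+(-48)=52

Answer: A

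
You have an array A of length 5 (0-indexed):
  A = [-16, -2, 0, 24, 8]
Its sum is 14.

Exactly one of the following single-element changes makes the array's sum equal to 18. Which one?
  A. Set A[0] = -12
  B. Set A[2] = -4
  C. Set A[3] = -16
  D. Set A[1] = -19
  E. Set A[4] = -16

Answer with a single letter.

Option A: A[0] -16->-12, delta=4, new_sum=14+(4)=18 <-- matches target
Option B: A[2] 0->-4, delta=-4, new_sum=14+(-4)=10
Option C: A[3] 24->-16, delta=-40, new_sum=14+(-40)=-26
Option D: A[1] -2->-19, delta=-17, new_sum=14+(-17)=-3
Option E: A[4] 8->-16, delta=-24, new_sum=14+(-24)=-10

Answer: A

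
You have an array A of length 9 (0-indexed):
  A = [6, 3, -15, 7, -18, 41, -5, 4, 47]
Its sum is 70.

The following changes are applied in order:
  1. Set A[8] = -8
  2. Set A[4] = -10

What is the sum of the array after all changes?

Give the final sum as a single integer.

Answer: 23

Derivation:
Initial sum: 70
Change 1: A[8] 47 -> -8, delta = -55, sum = 15
Change 2: A[4] -18 -> -10, delta = 8, sum = 23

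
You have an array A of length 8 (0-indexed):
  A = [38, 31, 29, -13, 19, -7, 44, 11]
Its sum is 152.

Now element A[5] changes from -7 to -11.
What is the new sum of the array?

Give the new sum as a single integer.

Answer: 148

Derivation:
Old value at index 5: -7
New value at index 5: -11
Delta = -11 - -7 = -4
New sum = old_sum + delta = 152 + (-4) = 148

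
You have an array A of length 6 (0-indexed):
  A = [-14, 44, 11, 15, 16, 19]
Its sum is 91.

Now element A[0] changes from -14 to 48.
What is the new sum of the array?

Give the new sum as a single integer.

Old value at index 0: -14
New value at index 0: 48
Delta = 48 - -14 = 62
New sum = old_sum + delta = 91 + (62) = 153

Answer: 153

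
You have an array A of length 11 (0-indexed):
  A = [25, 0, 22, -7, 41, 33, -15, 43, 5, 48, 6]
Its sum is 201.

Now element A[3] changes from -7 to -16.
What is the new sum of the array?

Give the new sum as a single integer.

Answer: 192

Derivation:
Old value at index 3: -7
New value at index 3: -16
Delta = -16 - -7 = -9
New sum = old_sum + delta = 201 + (-9) = 192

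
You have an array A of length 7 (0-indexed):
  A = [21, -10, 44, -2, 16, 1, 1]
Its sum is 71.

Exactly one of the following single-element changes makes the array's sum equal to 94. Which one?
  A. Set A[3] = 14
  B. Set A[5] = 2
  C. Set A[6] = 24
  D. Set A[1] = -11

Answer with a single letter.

Answer: C

Derivation:
Option A: A[3] -2->14, delta=16, new_sum=71+(16)=87
Option B: A[5] 1->2, delta=1, new_sum=71+(1)=72
Option C: A[6] 1->24, delta=23, new_sum=71+(23)=94 <-- matches target
Option D: A[1] -10->-11, delta=-1, new_sum=71+(-1)=70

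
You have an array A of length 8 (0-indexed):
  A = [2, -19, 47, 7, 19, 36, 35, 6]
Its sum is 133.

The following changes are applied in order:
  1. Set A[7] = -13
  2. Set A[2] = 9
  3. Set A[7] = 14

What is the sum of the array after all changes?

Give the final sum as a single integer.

Initial sum: 133
Change 1: A[7] 6 -> -13, delta = -19, sum = 114
Change 2: A[2] 47 -> 9, delta = -38, sum = 76
Change 3: A[7] -13 -> 14, delta = 27, sum = 103

Answer: 103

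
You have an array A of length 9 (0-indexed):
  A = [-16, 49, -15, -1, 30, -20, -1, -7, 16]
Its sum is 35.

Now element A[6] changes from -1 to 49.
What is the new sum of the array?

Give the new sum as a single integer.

Old value at index 6: -1
New value at index 6: 49
Delta = 49 - -1 = 50
New sum = old_sum + delta = 35 + (50) = 85

Answer: 85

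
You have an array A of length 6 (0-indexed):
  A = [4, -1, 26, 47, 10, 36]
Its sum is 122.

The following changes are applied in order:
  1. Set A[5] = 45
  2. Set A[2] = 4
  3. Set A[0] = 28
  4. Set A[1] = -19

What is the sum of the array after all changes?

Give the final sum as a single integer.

Answer: 115

Derivation:
Initial sum: 122
Change 1: A[5] 36 -> 45, delta = 9, sum = 131
Change 2: A[2] 26 -> 4, delta = -22, sum = 109
Change 3: A[0] 4 -> 28, delta = 24, sum = 133
Change 4: A[1] -1 -> -19, delta = -18, sum = 115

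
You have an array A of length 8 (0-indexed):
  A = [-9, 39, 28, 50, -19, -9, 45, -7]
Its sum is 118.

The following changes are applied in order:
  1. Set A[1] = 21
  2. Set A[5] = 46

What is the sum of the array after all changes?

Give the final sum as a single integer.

Answer: 155

Derivation:
Initial sum: 118
Change 1: A[1] 39 -> 21, delta = -18, sum = 100
Change 2: A[5] -9 -> 46, delta = 55, sum = 155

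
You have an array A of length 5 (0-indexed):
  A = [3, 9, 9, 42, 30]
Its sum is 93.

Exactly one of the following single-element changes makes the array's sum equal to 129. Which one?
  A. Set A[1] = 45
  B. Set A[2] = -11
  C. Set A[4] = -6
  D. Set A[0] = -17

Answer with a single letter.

Answer: A

Derivation:
Option A: A[1] 9->45, delta=36, new_sum=93+(36)=129 <-- matches target
Option B: A[2] 9->-11, delta=-20, new_sum=93+(-20)=73
Option C: A[4] 30->-6, delta=-36, new_sum=93+(-36)=57
Option D: A[0] 3->-17, delta=-20, new_sum=93+(-20)=73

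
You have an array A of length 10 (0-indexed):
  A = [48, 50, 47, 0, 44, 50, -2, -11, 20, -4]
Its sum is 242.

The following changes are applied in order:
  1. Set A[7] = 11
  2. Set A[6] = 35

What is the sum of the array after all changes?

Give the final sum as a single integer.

Answer: 301

Derivation:
Initial sum: 242
Change 1: A[7] -11 -> 11, delta = 22, sum = 264
Change 2: A[6] -2 -> 35, delta = 37, sum = 301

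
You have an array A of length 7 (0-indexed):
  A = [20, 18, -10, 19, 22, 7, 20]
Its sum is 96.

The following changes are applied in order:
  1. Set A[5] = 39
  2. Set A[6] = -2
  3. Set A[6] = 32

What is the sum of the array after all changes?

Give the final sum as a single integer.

Initial sum: 96
Change 1: A[5] 7 -> 39, delta = 32, sum = 128
Change 2: A[6] 20 -> -2, delta = -22, sum = 106
Change 3: A[6] -2 -> 32, delta = 34, sum = 140

Answer: 140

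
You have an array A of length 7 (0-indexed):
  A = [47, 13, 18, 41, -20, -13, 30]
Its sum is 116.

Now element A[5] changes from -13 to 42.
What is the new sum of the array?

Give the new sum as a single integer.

Answer: 171

Derivation:
Old value at index 5: -13
New value at index 5: 42
Delta = 42 - -13 = 55
New sum = old_sum + delta = 116 + (55) = 171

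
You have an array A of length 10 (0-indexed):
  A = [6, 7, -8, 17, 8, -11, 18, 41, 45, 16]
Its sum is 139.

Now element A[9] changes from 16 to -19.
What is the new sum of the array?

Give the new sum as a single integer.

Old value at index 9: 16
New value at index 9: -19
Delta = -19 - 16 = -35
New sum = old_sum + delta = 139 + (-35) = 104

Answer: 104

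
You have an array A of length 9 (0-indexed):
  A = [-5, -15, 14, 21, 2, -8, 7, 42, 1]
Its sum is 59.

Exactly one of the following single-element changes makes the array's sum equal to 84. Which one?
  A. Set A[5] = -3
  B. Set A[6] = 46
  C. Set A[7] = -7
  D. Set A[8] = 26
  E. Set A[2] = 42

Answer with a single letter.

Answer: D

Derivation:
Option A: A[5] -8->-3, delta=5, new_sum=59+(5)=64
Option B: A[6] 7->46, delta=39, new_sum=59+(39)=98
Option C: A[7] 42->-7, delta=-49, new_sum=59+(-49)=10
Option D: A[8] 1->26, delta=25, new_sum=59+(25)=84 <-- matches target
Option E: A[2] 14->42, delta=28, new_sum=59+(28)=87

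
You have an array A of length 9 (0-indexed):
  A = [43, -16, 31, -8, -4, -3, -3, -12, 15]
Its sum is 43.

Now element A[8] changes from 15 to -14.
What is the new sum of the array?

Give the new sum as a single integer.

Old value at index 8: 15
New value at index 8: -14
Delta = -14 - 15 = -29
New sum = old_sum + delta = 43 + (-29) = 14

Answer: 14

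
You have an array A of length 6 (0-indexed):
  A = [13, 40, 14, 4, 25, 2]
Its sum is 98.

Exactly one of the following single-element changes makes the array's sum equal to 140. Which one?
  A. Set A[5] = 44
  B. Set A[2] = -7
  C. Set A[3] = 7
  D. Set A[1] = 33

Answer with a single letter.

Option A: A[5] 2->44, delta=42, new_sum=98+(42)=140 <-- matches target
Option B: A[2] 14->-7, delta=-21, new_sum=98+(-21)=77
Option C: A[3] 4->7, delta=3, new_sum=98+(3)=101
Option D: A[1] 40->33, delta=-7, new_sum=98+(-7)=91

Answer: A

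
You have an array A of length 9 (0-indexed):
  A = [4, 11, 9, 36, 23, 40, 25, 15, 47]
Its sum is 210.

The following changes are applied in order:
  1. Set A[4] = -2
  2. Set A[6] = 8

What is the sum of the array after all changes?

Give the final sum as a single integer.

Initial sum: 210
Change 1: A[4] 23 -> -2, delta = -25, sum = 185
Change 2: A[6] 25 -> 8, delta = -17, sum = 168

Answer: 168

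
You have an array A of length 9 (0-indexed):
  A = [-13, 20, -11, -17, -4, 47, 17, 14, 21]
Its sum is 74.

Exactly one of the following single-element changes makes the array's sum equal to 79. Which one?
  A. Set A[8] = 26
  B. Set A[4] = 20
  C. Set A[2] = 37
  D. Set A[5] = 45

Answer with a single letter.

Answer: A

Derivation:
Option A: A[8] 21->26, delta=5, new_sum=74+(5)=79 <-- matches target
Option B: A[4] -4->20, delta=24, new_sum=74+(24)=98
Option C: A[2] -11->37, delta=48, new_sum=74+(48)=122
Option D: A[5] 47->45, delta=-2, new_sum=74+(-2)=72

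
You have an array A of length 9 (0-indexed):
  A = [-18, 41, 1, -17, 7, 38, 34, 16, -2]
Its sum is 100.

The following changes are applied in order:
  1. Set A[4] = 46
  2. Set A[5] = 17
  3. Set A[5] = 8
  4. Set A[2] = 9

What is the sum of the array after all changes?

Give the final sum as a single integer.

Initial sum: 100
Change 1: A[4] 7 -> 46, delta = 39, sum = 139
Change 2: A[5] 38 -> 17, delta = -21, sum = 118
Change 3: A[5] 17 -> 8, delta = -9, sum = 109
Change 4: A[2] 1 -> 9, delta = 8, sum = 117

Answer: 117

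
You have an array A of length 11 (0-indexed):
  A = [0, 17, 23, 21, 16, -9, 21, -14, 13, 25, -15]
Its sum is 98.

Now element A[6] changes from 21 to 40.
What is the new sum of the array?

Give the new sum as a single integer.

Old value at index 6: 21
New value at index 6: 40
Delta = 40 - 21 = 19
New sum = old_sum + delta = 98 + (19) = 117

Answer: 117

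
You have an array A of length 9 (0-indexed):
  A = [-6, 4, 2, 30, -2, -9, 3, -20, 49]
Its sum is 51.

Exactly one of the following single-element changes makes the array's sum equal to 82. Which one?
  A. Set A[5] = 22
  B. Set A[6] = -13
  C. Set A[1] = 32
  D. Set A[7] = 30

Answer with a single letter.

Answer: A

Derivation:
Option A: A[5] -9->22, delta=31, new_sum=51+(31)=82 <-- matches target
Option B: A[6] 3->-13, delta=-16, new_sum=51+(-16)=35
Option C: A[1] 4->32, delta=28, new_sum=51+(28)=79
Option D: A[7] -20->30, delta=50, new_sum=51+(50)=101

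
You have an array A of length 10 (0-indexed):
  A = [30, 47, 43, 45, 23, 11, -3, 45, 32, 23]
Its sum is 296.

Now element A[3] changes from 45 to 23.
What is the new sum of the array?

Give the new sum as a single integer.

Old value at index 3: 45
New value at index 3: 23
Delta = 23 - 45 = -22
New sum = old_sum + delta = 296 + (-22) = 274

Answer: 274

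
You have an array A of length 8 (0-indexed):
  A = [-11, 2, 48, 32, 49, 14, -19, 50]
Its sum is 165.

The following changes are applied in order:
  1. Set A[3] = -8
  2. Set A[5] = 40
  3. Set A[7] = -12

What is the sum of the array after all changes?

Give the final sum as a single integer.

Initial sum: 165
Change 1: A[3] 32 -> -8, delta = -40, sum = 125
Change 2: A[5] 14 -> 40, delta = 26, sum = 151
Change 3: A[7] 50 -> -12, delta = -62, sum = 89

Answer: 89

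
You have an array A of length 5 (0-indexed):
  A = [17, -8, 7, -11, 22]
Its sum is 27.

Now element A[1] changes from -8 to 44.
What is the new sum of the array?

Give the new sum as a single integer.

Old value at index 1: -8
New value at index 1: 44
Delta = 44 - -8 = 52
New sum = old_sum + delta = 27 + (52) = 79

Answer: 79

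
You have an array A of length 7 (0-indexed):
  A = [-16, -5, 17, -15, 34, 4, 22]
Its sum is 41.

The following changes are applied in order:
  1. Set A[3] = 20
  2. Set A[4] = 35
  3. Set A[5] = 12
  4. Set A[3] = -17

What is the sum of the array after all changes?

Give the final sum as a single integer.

Answer: 48

Derivation:
Initial sum: 41
Change 1: A[3] -15 -> 20, delta = 35, sum = 76
Change 2: A[4] 34 -> 35, delta = 1, sum = 77
Change 3: A[5] 4 -> 12, delta = 8, sum = 85
Change 4: A[3] 20 -> -17, delta = -37, sum = 48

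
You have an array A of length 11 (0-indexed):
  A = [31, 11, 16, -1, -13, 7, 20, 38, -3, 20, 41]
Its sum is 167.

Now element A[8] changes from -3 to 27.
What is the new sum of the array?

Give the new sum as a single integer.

Answer: 197

Derivation:
Old value at index 8: -3
New value at index 8: 27
Delta = 27 - -3 = 30
New sum = old_sum + delta = 167 + (30) = 197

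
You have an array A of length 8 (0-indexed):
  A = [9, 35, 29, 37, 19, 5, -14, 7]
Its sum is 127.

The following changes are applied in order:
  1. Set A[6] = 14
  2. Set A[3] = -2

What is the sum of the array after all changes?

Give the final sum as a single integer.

Initial sum: 127
Change 1: A[6] -14 -> 14, delta = 28, sum = 155
Change 2: A[3] 37 -> -2, delta = -39, sum = 116

Answer: 116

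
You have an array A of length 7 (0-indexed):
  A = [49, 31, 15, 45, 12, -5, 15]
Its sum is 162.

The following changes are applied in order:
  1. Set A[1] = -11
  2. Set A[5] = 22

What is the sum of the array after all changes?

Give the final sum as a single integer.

Answer: 147

Derivation:
Initial sum: 162
Change 1: A[1] 31 -> -11, delta = -42, sum = 120
Change 2: A[5] -5 -> 22, delta = 27, sum = 147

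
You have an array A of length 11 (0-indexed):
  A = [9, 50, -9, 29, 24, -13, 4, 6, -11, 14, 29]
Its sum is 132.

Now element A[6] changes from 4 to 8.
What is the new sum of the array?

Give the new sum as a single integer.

Old value at index 6: 4
New value at index 6: 8
Delta = 8 - 4 = 4
New sum = old_sum + delta = 132 + (4) = 136

Answer: 136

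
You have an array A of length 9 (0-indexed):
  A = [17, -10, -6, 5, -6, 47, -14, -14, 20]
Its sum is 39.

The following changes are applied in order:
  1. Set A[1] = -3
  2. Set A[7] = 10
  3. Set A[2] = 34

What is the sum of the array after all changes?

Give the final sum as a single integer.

Answer: 110

Derivation:
Initial sum: 39
Change 1: A[1] -10 -> -3, delta = 7, sum = 46
Change 2: A[7] -14 -> 10, delta = 24, sum = 70
Change 3: A[2] -6 -> 34, delta = 40, sum = 110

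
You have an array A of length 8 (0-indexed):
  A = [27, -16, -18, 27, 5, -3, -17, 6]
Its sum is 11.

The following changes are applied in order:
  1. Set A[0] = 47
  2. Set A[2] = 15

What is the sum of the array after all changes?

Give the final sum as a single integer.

Initial sum: 11
Change 1: A[0] 27 -> 47, delta = 20, sum = 31
Change 2: A[2] -18 -> 15, delta = 33, sum = 64

Answer: 64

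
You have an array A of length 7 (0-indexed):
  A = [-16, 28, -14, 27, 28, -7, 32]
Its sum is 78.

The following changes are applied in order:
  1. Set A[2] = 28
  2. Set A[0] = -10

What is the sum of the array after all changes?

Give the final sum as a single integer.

Initial sum: 78
Change 1: A[2] -14 -> 28, delta = 42, sum = 120
Change 2: A[0] -16 -> -10, delta = 6, sum = 126

Answer: 126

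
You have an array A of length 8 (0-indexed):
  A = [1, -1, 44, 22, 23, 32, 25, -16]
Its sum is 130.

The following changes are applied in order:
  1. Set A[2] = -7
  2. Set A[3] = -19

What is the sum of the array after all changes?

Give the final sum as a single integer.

Answer: 38

Derivation:
Initial sum: 130
Change 1: A[2] 44 -> -7, delta = -51, sum = 79
Change 2: A[3] 22 -> -19, delta = -41, sum = 38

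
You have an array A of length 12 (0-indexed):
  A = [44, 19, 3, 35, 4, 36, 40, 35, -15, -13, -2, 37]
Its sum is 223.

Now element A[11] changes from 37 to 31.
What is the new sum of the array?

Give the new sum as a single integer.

Old value at index 11: 37
New value at index 11: 31
Delta = 31 - 37 = -6
New sum = old_sum + delta = 223 + (-6) = 217

Answer: 217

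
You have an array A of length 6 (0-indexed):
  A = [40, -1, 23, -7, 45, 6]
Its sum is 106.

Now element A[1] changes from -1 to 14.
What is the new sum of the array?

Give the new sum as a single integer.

Answer: 121

Derivation:
Old value at index 1: -1
New value at index 1: 14
Delta = 14 - -1 = 15
New sum = old_sum + delta = 106 + (15) = 121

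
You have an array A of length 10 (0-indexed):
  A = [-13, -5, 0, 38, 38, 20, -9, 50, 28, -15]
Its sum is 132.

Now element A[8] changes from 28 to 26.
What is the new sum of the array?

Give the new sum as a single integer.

Old value at index 8: 28
New value at index 8: 26
Delta = 26 - 28 = -2
New sum = old_sum + delta = 132 + (-2) = 130

Answer: 130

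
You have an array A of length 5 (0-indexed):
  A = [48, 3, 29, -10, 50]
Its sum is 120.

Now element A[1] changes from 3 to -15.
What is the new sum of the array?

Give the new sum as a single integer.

Old value at index 1: 3
New value at index 1: -15
Delta = -15 - 3 = -18
New sum = old_sum + delta = 120 + (-18) = 102

Answer: 102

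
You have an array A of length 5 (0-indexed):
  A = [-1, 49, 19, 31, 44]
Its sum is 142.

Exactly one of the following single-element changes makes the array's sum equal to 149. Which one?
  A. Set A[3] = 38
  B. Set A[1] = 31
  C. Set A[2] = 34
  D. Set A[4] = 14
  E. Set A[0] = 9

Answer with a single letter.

Answer: A

Derivation:
Option A: A[3] 31->38, delta=7, new_sum=142+(7)=149 <-- matches target
Option B: A[1] 49->31, delta=-18, new_sum=142+(-18)=124
Option C: A[2] 19->34, delta=15, new_sum=142+(15)=157
Option D: A[4] 44->14, delta=-30, new_sum=142+(-30)=112
Option E: A[0] -1->9, delta=10, new_sum=142+(10)=152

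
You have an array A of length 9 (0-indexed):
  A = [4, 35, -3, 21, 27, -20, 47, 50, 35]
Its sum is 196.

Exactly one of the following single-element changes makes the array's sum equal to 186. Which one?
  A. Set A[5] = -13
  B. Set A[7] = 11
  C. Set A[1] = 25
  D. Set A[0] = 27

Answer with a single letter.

Option A: A[5] -20->-13, delta=7, new_sum=196+(7)=203
Option B: A[7] 50->11, delta=-39, new_sum=196+(-39)=157
Option C: A[1] 35->25, delta=-10, new_sum=196+(-10)=186 <-- matches target
Option D: A[0] 4->27, delta=23, new_sum=196+(23)=219

Answer: C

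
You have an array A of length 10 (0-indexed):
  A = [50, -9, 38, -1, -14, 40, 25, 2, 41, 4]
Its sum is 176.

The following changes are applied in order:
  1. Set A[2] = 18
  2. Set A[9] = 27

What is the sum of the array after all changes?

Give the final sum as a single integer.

Initial sum: 176
Change 1: A[2] 38 -> 18, delta = -20, sum = 156
Change 2: A[9] 4 -> 27, delta = 23, sum = 179

Answer: 179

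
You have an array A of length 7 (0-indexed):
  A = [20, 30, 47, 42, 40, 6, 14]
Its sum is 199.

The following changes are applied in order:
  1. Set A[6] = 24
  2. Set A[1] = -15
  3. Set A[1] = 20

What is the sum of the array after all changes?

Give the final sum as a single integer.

Answer: 199

Derivation:
Initial sum: 199
Change 1: A[6] 14 -> 24, delta = 10, sum = 209
Change 2: A[1] 30 -> -15, delta = -45, sum = 164
Change 3: A[1] -15 -> 20, delta = 35, sum = 199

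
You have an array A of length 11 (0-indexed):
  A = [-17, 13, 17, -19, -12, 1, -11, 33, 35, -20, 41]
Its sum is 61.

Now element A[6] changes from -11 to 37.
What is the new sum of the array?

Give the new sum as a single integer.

Old value at index 6: -11
New value at index 6: 37
Delta = 37 - -11 = 48
New sum = old_sum + delta = 61 + (48) = 109

Answer: 109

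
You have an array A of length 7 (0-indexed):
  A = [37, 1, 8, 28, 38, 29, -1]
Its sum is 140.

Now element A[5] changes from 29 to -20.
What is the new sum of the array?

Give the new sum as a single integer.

Old value at index 5: 29
New value at index 5: -20
Delta = -20 - 29 = -49
New sum = old_sum + delta = 140 + (-49) = 91

Answer: 91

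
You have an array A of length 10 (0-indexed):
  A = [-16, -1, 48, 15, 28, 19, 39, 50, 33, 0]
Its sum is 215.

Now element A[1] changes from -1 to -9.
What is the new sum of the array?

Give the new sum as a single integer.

Answer: 207

Derivation:
Old value at index 1: -1
New value at index 1: -9
Delta = -9 - -1 = -8
New sum = old_sum + delta = 215 + (-8) = 207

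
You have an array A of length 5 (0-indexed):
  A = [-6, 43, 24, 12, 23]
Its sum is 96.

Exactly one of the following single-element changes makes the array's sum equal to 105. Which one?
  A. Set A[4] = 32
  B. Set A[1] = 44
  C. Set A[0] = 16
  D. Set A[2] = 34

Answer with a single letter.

Answer: A

Derivation:
Option A: A[4] 23->32, delta=9, new_sum=96+(9)=105 <-- matches target
Option B: A[1] 43->44, delta=1, new_sum=96+(1)=97
Option C: A[0] -6->16, delta=22, new_sum=96+(22)=118
Option D: A[2] 24->34, delta=10, new_sum=96+(10)=106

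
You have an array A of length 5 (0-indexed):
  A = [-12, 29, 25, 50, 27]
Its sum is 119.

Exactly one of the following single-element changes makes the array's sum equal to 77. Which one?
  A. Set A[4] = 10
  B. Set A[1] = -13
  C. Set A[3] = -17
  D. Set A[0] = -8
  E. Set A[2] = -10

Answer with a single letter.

Answer: B

Derivation:
Option A: A[4] 27->10, delta=-17, new_sum=119+(-17)=102
Option B: A[1] 29->-13, delta=-42, new_sum=119+(-42)=77 <-- matches target
Option C: A[3] 50->-17, delta=-67, new_sum=119+(-67)=52
Option D: A[0] -12->-8, delta=4, new_sum=119+(4)=123
Option E: A[2] 25->-10, delta=-35, new_sum=119+(-35)=84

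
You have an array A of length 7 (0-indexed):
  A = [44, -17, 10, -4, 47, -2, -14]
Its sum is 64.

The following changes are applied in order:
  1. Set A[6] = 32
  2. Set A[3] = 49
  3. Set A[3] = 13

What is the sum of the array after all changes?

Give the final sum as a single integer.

Initial sum: 64
Change 1: A[6] -14 -> 32, delta = 46, sum = 110
Change 2: A[3] -4 -> 49, delta = 53, sum = 163
Change 3: A[3] 49 -> 13, delta = -36, sum = 127

Answer: 127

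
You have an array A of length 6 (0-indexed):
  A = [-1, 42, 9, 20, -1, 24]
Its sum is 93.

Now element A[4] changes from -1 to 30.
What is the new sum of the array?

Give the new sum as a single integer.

Old value at index 4: -1
New value at index 4: 30
Delta = 30 - -1 = 31
New sum = old_sum + delta = 93 + (31) = 124

Answer: 124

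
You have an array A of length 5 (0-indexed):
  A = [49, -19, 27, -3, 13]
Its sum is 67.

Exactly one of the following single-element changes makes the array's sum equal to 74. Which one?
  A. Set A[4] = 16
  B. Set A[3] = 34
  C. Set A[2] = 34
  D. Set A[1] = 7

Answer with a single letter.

Option A: A[4] 13->16, delta=3, new_sum=67+(3)=70
Option B: A[3] -3->34, delta=37, new_sum=67+(37)=104
Option C: A[2] 27->34, delta=7, new_sum=67+(7)=74 <-- matches target
Option D: A[1] -19->7, delta=26, new_sum=67+(26)=93

Answer: C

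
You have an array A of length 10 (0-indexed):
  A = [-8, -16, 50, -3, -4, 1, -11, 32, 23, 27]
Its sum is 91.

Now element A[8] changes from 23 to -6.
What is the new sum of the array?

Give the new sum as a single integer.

Old value at index 8: 23
New value at index 8: -6
Delta = -6 - 23 = -29
New sum = old_sum + delta = 91 + (-29) = 62

Answer: 62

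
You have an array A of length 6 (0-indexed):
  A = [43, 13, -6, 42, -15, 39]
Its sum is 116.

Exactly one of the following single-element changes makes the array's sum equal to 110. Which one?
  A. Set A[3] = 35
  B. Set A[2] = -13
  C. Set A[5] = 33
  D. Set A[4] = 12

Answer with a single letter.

Option A: A[3] 42->35, delta=-7, new_sum=116+(-7)=109
Option B: A[2] -6->-13, delta=-7, new_sum=116+(-7)=109
Option C: A[5] 39->33, delta=-6, new_sum=116+(-6)=110 <-- matches target
Option D: A[4] -15->12, delta=27, new_sum=116+(27)=143

Answer: C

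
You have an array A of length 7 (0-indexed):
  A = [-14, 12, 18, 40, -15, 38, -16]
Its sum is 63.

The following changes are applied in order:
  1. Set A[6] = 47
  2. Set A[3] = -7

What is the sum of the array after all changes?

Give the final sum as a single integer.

Answer: 79

Derivation:
Initial sum: 63
Change 1: A[6] -16 -> 47, delta = 63, sum = 126
Change 2: A[3] 40 -> -7, delta = -47, sum = 79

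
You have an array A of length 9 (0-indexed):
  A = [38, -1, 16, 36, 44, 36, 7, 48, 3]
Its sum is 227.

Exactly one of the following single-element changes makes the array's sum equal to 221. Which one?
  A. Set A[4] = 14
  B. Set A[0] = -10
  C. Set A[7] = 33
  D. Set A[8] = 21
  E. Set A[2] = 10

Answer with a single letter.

Answer: E

Derivation:
Option A: A[4] 44->14, delta=-30, new_sum=227+(-30)=197
Option B: A[0] 38->-10, delta=-48, new_sum=227+(-48)=179
Option C: A[7] 48->33, delta=-15, new_sum=227+(-15)=212
Option D: A[8] 3->21, delta=18, new_sum=227+(18)=245
Option E: A[2] 16->10, delta=-6, new_sum=227+(-6)=221 <-- matches target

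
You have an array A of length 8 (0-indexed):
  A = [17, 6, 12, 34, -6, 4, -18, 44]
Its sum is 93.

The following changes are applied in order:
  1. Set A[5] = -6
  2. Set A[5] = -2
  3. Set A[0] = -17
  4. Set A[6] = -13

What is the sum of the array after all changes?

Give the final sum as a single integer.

Answer: 58

Derivation:
Initial sum: 93
Change 1: A[5] 4 -> -6, delta = -10, sum = 83
Change 2: A[5] -6 -> -2, delta = 4, sum = 87
Change 3: A[0] 17 -> -17, delta = -34, sum = 53
Change 4: A[6] -18 -> -13, delta = 5, sum = 58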